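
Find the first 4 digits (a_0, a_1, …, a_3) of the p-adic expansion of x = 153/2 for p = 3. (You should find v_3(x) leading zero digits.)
(a_0, …, a_3) = (0, 0, 1, 1)

v_3(153/2) = 2, so a_0 = ... = a_1 = 0. Factor out: x = 3^2 · u with u = 17/2 a unit in ℤ_3. Expand u iteratively via a_{v+i} = u_i mod 3, u_{i+1} = (u_i − a_{v+i})/3:
  u_0 = 17/2;  a_2 = 1;  u_1 = (u_0 − 1)/3 = 5/2
  u_1 = 5/2;  a_3 = 1;  u_2 = (u_1 − 1)/3 = 1/2
Digits: (0, 0, 1, 1).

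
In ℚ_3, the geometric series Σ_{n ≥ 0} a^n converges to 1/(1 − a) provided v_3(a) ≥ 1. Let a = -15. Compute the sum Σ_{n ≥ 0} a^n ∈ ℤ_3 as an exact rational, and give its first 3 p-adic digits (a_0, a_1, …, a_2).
Σ a^n = 1/(1 − a) = 1/16;  first 3 digits = (1, 1, 2)

v_3(a) = 1 ≥ 1, so the series converges in ℤ_3 to 1/(1 − a) = 1/(1 − (-15)) = 1/16. Expand this rational in ℤ_3: compute digits iteratively via d_i = x_i mod 3, x_{i+1} = (x_i − d_i)/3. The first 3 digits are (1, 1, 2).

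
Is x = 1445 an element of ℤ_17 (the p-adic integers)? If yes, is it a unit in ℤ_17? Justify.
x ∈ ℤ_17 but not a unit; v_17(x) = 2 > 0

ℤ_17 = {x ∈ ℚ_17 : v_17(x) ≥ 0} and ℤ_17^× = {x ∈ ℤ_17 : v_17(x) = 0}. Here v_17(1445) = v_17(num) − v_17(den) = 2; compare against these criteria.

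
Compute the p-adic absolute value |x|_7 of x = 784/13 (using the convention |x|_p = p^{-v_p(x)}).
|784/13|_7 = 1/49

Step 1 — compute v_7(x) by factoring powers of 7 out of the numerator and denominator: v_7(784/13) = 2. Step 2 — apply |x|_p = p^{-v_p(x)} = 7^{-2} = 1/49.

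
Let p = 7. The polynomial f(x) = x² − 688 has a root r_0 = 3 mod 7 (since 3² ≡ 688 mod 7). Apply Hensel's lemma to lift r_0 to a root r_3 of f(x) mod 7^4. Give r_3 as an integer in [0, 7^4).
r_3 = 1480 (mod 2401)

Hensel's recurrence: r_{i+1} = r_i − f(r_i)·(f′(r_i))^{-1} mod 7^{i+2}, with f′(x) = 2x. Iterate:
  r_0 = 3 (mod 7)
  r_1 = 10 (mod 49)
  r_2 = 108 (mod 343)
  r_3 = 1480 (mod 2401)
Final: r_3 = 1480, and one checks f(r_3) ≡ 0 mod 7^4.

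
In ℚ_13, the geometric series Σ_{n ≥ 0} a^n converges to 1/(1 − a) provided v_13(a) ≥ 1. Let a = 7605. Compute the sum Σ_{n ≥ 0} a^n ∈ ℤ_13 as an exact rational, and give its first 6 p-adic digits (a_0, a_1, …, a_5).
Σ a^n = 1/(1 − a) = -1/7604;  first 6 digits = (1, 0, 6, 3, 10, 12)

v_13(a) = 2 ≥ 1, so the series converges in ℤ_13 to 1/(1 − a) = 1/(1 − 7605) = -1/7604. Expand this rational in ℤ_13: compute digits iteratively via d_i = x_i mod 13, x_{i+1} = (x_i − d_i)/13. The first 6 digits are (1, 0, 6, 3, 10, 12).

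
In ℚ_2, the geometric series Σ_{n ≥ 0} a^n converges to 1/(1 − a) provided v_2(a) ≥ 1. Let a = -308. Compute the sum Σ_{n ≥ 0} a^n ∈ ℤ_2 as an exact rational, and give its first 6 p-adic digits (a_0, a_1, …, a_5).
Σ a^n = 1/(1 − a) = 1/309;  first 6 digits = (1, 0, 1, 1, 1, 0)

v_2(a) = 2 ≥ 1, so the series converges in ℤ_2 to 1/(1 − a) = 1/(1 − (-308)) = 1/309. Expand this rational in ℤ_2: compute digits iteratively via d_i = x_i mod 2, x_{i+1} = (x_i − d_i)/2. The first 6 digits are (1, 0, 1, 1, 1, 0).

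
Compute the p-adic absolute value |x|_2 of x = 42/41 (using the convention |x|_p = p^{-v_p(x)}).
|42/41|_2 = 1/2

Step 1 — compute v_2(x) by factoring powers of 2 out of the numerator and denominator: v_2(42/41) = 1. Step 2 — apply |x|_p = p^{-v_p(x)} = 2^{-1} = 1/2.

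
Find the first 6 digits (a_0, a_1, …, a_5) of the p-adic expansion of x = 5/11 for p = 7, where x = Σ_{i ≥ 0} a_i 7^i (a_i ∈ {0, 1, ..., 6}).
(a_0, …, a_5) = (3, 6, 1, 1, 3, 4)

v_7(5/11) = 0 (numerator and denominator both coprime to 7), so x ∈ ℤ_7^×. Compute digits iteratively via a_i = x_i mod 7, x_{i+1} = (x_i − a_i)/7, with x_0 = x:
  x_0 = 5/11;  a_0 = 3;  x_1 = (x_0 − 3)/7 = -4/11
  x_1 = -4/11;  a_1 = 6;  x_2 = (x_1 − 6)/7 = -10/11
  x_2 = -10/11;  a_2 = 1;  x_3 = (x_2 − 1)/7 = -3/11
  x_3 = -3/11;  a_3 = 1;  x_4 = (x_3 − 1)/7 = -2/11
  x_4 = -2/11;  a_4 = 3;  x_5 = (x_4 − 3)/7 = -5/11
  x_5 = -5/11;  a_5 = 4;  x_6 = (x_5 − 4)/7 = -7/11
Digits: (3, 6, 1, 1, 3, 4).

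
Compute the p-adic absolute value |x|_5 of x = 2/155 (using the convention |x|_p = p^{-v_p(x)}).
|2/155|_5 = 5

Step 1 — compute v_5(x) by factoring powers of 5 out of the numerator and denominator: v_5(2/155) = -1. Step 2 — apply |x|_p = p^{-v_p(x)} = 5^{1} = 5.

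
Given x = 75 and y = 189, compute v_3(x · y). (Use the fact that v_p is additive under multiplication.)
v_3(14175) = 4

v_p(x) = 1 (factor: 75 = 3^1 · 25); v_p(y) = 3 (factor: 189 = 3^3 · 7). Additivity: v_p(xy) = v_p(x) + v_p(y) = 1 + 3 = 4. (Direct check: xy = 14175 = 3^4 · (175).)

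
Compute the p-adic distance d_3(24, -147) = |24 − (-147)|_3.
d_3(24, -147) = 1/9

Step 1 — x − y = 24 − (-147) = 171. Step 2 — v_3(171) = 2 (factor: 171 = (3^2 · 19); the sign does not affect v_p). Step 3 — |x − y|_3 = 3^{-2} = 1/9.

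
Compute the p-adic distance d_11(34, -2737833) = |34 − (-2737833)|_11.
d_11(34, -2737833) = 1/161051

Step 1 — x − y = 34 − (-2737833) = 2737867. Step 2 — v_11(2737867) = 5 (factor: 2737867 = (11^5 · 17); the sign does not affect v_p). Step 3 — |x − y|_11 = 11^{-5} = 1/161051.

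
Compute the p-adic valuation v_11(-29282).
v_11(-29282) = 4

v_11(n) is the largest exponent k such that 11^k divides n. Factor out: -29282 = -11^4 · 2. (Sign doesn't affect v_p.) So v_11(-29282) = 4.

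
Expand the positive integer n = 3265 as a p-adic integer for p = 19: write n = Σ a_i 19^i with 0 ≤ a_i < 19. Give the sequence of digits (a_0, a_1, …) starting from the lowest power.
(a_0, a_1, …) = (16, 0, 9)

Repeated division by 19 gives the digits low-to-high: 3265 = 16 + 9·19^2. Digit sequence: (16, 0, 9).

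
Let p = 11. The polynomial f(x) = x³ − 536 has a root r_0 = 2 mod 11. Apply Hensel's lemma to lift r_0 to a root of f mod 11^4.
r_3 = 409 (mod 14641)

Hensel: r_{i+1} = r_i − f(r_i)/f′(r_i) mod 11^{i+2}, where f′(x) = 3x². Iterate:
  r_0 = 2 (mod 11)
  r_1 = 46 (mod 121)
  r_2 = 409 (mod 1331)
  r_3 = 409 (mod 14641)
Final: r = 409 with f(r) ≡ 0 mod 11^4.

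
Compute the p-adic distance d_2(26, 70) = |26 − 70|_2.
d_2(26, 70) = 1/4

Step 1 — x − y = 26 − 70 = -44. Step 2 — v_2(-44) = 2 (factor: -44 = −(2^2 · 11); the sign does not affect v_p). Step 3 — |x − y|_2 = 2^{-2} = 1/4.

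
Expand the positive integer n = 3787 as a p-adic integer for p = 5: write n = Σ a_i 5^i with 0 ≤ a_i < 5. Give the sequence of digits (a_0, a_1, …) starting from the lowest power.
(a_0, a_1, …) = (2, 2, 1, 0, 1, 1)

Repeated division by 5 gives the digits low-to-high: 3787 = 2 + 2·5^1 + 1·5^2 + 1·5^4 + 1·5^5. Digit sequence: (2, 2, 1, 0, 1, 1).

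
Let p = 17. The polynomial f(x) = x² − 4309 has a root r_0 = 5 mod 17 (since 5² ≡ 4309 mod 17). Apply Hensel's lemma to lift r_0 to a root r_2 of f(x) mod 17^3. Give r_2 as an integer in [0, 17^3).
r_2 = 2283 (mod 4913)

Hensel's recurrence: r_{i+1} = r_i − f(r_i)·(f′(r_i))^{-1} mod 17^{i+2}, with f′(x) = 2x. Iterate:
  r_0 = 5 (mod 17)
  r_1 = 260 (mod 289)
  r_2 = 2283 (mod 4913)
Final: r_2 = 2283, and one checks f(r_2) ≡ 0 mod 17^3.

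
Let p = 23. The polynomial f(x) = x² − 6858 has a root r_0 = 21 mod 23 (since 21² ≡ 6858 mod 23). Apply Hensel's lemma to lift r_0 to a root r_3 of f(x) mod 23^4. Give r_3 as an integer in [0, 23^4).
r_3 = 203801 (mod 279841)

Hensel's recurrence: r_{i+1} = r_i − f(r_i)·(f′(r_i))^{-1} mod 23^{i+2}, with f′(x) = 2x. Iterate:
  r_0 = 21 (mod 23)
  r_1 = 136 (mod 529)
  r_2 = 9129 (mod 12167)
  r_3 = 203801 (mod 279841)
Final: r_3 = 203801, and one checks f(r_3) ≡ 0 mod 23^4.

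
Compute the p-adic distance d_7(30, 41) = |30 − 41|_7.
d_7(30, 41) = 1

Step 1 — x − y = 30 − 41 = -11. Step 2 — v_7(-11) = 0 (factor: -11 = −(7^0 · 11); the sign does not affect v_p). Step 3 — |x − y|_7 = 7^{0} = 1.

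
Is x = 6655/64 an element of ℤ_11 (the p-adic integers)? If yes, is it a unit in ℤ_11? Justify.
x ∈ ℤ_11 but not a unit; v_11(x) = 3 > 0

ℤ_11 = {x ∈ ℚ_11 : v_11(x) ≥ 0} and ℤ_11^× = {x ∈ ℤ_11 : v_11(x) = 0}. Here v_11(6655/64) = v_11(num) − v_11(den) = 3; compare against these criteria.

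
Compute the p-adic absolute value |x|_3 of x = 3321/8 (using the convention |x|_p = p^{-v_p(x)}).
|3321/8|_3 = 1/81

Step 1 — compute v_3(x) by factoring powers of 3 out of the numerator and denominator: v_3(3321/8) = 4. Step 2 — apply |x|_p = p^{-v_p(x)} = 3^{-4} = 1/81.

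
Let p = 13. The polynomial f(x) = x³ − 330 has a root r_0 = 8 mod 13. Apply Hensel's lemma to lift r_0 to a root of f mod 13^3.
r_2 = 1477 (mod 2197)

Hensel: r_{i+1} = r_i − f(r_i)/f′(r_i) mod 13^{i+2}, where f′(x) = 3x². Iterate:
  r_0 = 8 (mod 13)
  r_1 = 125 (mod 169)
  r_2 = 1477 (mod 2197)
Final: r = 1477 with f(r) ≡ 0 mod 13^3.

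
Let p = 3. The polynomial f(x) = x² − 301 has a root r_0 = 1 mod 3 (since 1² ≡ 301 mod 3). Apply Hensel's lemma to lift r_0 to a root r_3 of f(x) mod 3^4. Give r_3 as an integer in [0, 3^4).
r_3 = 25 (mod 81)

Hensel's recurrence: r_{i+1} = r_i − f(r_i)·(f′(r_i))^{-1} mod 3^{i+2}, with f′(x) = 2x. Iterate:
  r_0 = 1 (mod 3)
  r_1 = 7 (mod 9)
  r_2 = 25 (mod 27)
  r_3 = 25 (mod 81)
Final: r_3 = 25, and one checks f(r_3) ≡ 0 mod 3^4.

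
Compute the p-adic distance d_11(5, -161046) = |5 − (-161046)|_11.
d_11(5, -161046) = 1/161051

Step 1 — x − y = 5 − (-161046) = 161051. Step 2 — v_11(161051) = 5 (factor: 161051 = (11^5 · 1); the sign does not affect v_p). Step 3 — |x − y|_11 = 11^{-5} = 1/161051.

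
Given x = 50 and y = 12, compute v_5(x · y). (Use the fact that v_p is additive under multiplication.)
v_5(600) = 2

v_p(x) = 2 (factor: 50 = 5^2 · 2); v_p(y) = 0 (factor: 12 = 5^0 · 12). Additivity: v_p(xy) = v_p(x) + v_p(y) = 2 + 0 = 2. (Direct check: xy = 600 = 5^2 · (24).)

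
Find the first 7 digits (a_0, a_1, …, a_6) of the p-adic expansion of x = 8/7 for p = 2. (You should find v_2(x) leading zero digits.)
(a_0, …, a_6) = (0, 0, 0, 1, 1, 1, 0)

v_2(8/7) = 3, so a_0 = ... = a_2 = 0. Factor out: x = 2^3 · u with u = 1/7 a unit in ℤ_2. Expand u iteratively via a_{v+i} = u_i mod 2, u_{i+1} = (u_i − a_{v+i})/2:
  u_0 = 1/7;  a_3 = 1;  u_1 = (u_0 − 1)/2 = -3/7
  u_1 = -3/7;  a_4 = 1;  u_2 = (u_1 − 1)/2 = -5/7
  u_2 = -5/7;  a_5 = 1;  u_3 = (u_2 − 1)/2 = -6/7
  u_3 = -6/7;  a_6 = 0;  u_4 = (u_3 − 0)/2 = -3/7
Digits: (0, 0, 0, 1, 1, 1, 0).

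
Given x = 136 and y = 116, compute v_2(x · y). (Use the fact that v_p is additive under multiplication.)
v_2(15776) = 5

v_p(x) = 3 (factor: 136 = 2^3 · 17); v_p(y) = 2 (factor: 116 = 2^2 · 29). Additivity: v_p(xy) = v_p(x) + v_p(y) = 3 + 2 = 5. (Direct check: xy = 15776 = 2^5 · (493).)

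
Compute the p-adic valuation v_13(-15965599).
v_13(-15965599) = 5

v_13(n) is the largest exponent k such that 13^k divides n. Factor out: -15965599 = -13^5 · 43. (Sign doesn't affect v_p.) So v_13(-15965599) = 5.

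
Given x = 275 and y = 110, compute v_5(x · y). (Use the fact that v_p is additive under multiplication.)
v_5(30250) = 3

v_p(x) = 2 (factor: 275 = 5^2 · 11); v_p(y) = 1 (factor: 110 = 5^1 · 22). Additivity: v_p(xy) = v_p(x) + v_p(y) = 2 + 1 = 3. (Direct check: xy = 30250 = 5^3 · (242).)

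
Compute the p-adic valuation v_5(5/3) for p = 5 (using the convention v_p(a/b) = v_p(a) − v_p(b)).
v_5(5/3) = 1

Factor powers of 5 from the numerator and denominator of the reduced fraction: 5 = 5^1 · 1 and 3 = 5^0 · 3. Apply v_p(a/b) = v_p(a) − v_p(b): v_5(5/3) = 1 − 0 = 1.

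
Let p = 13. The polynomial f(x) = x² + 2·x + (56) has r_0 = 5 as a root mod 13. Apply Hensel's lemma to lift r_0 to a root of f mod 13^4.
r_3 = 27136 (mod 28561)

Hensel: r_{i+1} = r_i − f(r_i)·(f′(r_i))^{-1} mod 13^{i+2}, f′(x) = 2x + 2. Iterate:
  r_0 = 5 (mod 13)
  r_1 = 96 (mod 169)
  r_2 = 772 (mod 2197)
  r_3 = 27136 (mod 28561)
Final: r = 27136 satisfies f(r) ≡ 0 mod 13^4.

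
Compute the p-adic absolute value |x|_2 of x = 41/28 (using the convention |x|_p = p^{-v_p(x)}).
|41/28|_2 = 4

Step 1 — compute v_2(x) by factoring powers of 2 out of the numerator and denominator: v_2(41/28) = -2. Step 2 — apply |x|_p = p^{-v_p(x)} = 2^{2} = 4.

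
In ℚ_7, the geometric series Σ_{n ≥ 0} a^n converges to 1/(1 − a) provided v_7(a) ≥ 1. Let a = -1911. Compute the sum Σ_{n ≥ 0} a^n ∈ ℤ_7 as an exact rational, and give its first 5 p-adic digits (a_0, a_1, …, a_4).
Σ a^n = 1/(1 − a) = 1/1912;  first 5 digits = (1, 0, 3, 1, 1)

v_7(a) = 2 ≥ 1, so the series converges in ℤ_7 to 1/(1 − a) = 1/(1 − (-1911)) = 1/1912. Expand this rational in ℤ_7: compute digits iteratively via d_i = x_i mod 7, x_{i+1} = (x_i − d_i)/7. The first 5 digits are (1, 0, 3, 1, 1).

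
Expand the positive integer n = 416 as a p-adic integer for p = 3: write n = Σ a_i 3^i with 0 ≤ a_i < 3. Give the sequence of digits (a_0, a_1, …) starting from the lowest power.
(a_0, a_1, …) = (2, 0, 1, 0, 2, 1)

Repeated division by 3 gives the digits low-to-high: 416 = 2 + 1·3^2 + 2·3^4 + 1·3^5. Digit sequence: (2, 0, 1, 0, 2, 1).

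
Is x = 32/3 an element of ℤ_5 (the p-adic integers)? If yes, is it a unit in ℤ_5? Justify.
x ∈ ℤ_5^× (unit); v_5(x) = 0

ℤ_5 = {x ∈ ℚ_5 : v_5(x) ≥ 0} and ℤ_5^× = {x ∈ ℤ_5 : v_5(x) = 0}. Here v_5(32/3) = v_5(num) − v_5(den) = 0; compare against these criteria.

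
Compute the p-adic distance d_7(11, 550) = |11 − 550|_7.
d_7(11, 550) = 1/49

Step 1 — x − y = 11 − 550 = -539. Step 2 — v_7(-539) = 2 (factor: -539 = −(7^2 · 11); the sign does not affect v_p). Step 3 — |x − y|_7 = 7^{-2} = 1/49.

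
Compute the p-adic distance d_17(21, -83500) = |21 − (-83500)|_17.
d_17(21, -83500) = 1/83521

Step 1 — x − y = 21 − (-83500) = 83521. Step 2 — v_17(83521) = 4 (factor: 83521 = (17^4 · 1); the sign does not affect v_p). Step 3 — |x − y|_17 = 17^{-4} = 1/83521.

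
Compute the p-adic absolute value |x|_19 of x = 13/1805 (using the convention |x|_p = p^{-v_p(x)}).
|13/1805|_19 = 361

Step 1 — compute v_19(x) by factoring powers of 19 out of the numerator and denominator: v_19(13/1805) = -2. Step 2 — apply |x|_p = p^{-v_p(x)} = 19^{2} = 361.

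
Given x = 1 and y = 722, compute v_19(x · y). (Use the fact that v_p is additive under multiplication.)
v_19(722) = 2

v_p(x) = 0 (factor: 1 = 19^0 · 1); v_p(y) = 2 (factor: 722 = 19^2 · 2). Additivity: v_p(xy) = v_p(x) + v_p(y) = 0 + 2 = 2. (Direct check: xy = 722 = 19^2 · (2).)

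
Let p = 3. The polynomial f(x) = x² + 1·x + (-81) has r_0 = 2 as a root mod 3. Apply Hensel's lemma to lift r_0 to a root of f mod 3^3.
r_2 = 26 (mod 27)

Hensel: r_{i+1} = r_i − f(r_i)·(f′(r_i))^{-1} mod 3^{i+2}, f′(x) = 2x + 1. Iterate:
  r_0 = 2 (mod 3)
  r_1 = 8 (mod 9)
  r_2 = 26 (mod 27)
Final: r = 26 satisfies f(r) ≡ 0 mod 3^3.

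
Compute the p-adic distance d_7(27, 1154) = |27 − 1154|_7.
d_7(27, 1154) = 1/49

Step 1 — x − y = 27 − 1154 = -1127. Step 2 — v_7(-1127) = 2 (factor: -1127 = −(7^2 · 23); the sign does not affect v_p). Step 3 — |x − y|_7 = 7^{-2} = 1/49.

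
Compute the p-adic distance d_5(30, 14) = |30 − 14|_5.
d_5(30, 14) = 1

Step 1 — x − y = 30 − 14 = 16. Step 2 — v_5(16) = 0 (factor: 16 = (5^0 · 16); the sign does not affect v_p). Step 3 — |x − y|_5 = 5^{0} = 1.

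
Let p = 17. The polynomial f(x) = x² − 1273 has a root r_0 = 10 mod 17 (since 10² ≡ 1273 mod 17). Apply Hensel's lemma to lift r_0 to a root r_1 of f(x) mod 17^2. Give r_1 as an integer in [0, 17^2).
r_1 = 112 (mod 289)

Hensel's recurrence: r_{i+1} = r_i − f(r_i)·(f′(r_i))^{-1} mod 17^{i+2}, with f′(x) = 2x. Iterate:
  r_0 = 10 (mod 17)
  r_1 = 112 (mod 289)
Final: r_1 = 112, and one checks f(r_1) ≡ 0 mod 17^2.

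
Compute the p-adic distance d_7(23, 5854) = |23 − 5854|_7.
d_7(23, 5854) = 1/343

Step 1 — x − y = 23 − 5854 = -5831. Step 2 — v_7(-5831) = 3 (factor: -5831 = −(7^3 · 17); the sign does not affect v_p). Step 3 — |x − y|_7 = 7^{-3} = 1/343.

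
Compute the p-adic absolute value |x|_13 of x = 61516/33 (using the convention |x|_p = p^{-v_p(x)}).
|61516/33|_13 = 1/2197

Step 1 — compute v_13(x) by factoring powers of 13 out of the numerator and denominator: v_13(61516/33) = 3. Step 2 — apply |x|_p = p^{-v_p(x)} = 13^{-3} = 1/2197.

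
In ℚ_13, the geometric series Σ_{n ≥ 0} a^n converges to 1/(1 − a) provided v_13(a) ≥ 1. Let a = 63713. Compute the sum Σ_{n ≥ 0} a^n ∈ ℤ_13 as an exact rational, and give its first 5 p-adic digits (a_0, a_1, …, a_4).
Σ a^n = 1/(1 − a) = -1/63712;  first 5 digits = (1, 0, 0, 3, 2)

v_13(a) = 3 ≥ 1, so the series converges in ℤ_13 to 1/(1 − a) = 1/(1 − 63713) = -1/63712. Expand this rational in ℤ_13: compute digits iteratively via d_i = x_i mod 13, x_{i+1} = (x_i − d_i)/13. The first 5 digits are (1, 0, 0, 3, 2).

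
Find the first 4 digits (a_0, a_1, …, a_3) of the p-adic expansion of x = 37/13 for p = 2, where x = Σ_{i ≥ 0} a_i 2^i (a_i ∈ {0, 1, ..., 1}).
(a_0, …, a_3) = (1, 0, 0, 1)

v_2(37/13) = 0 (numerator and denominator both coprime to 2), so x ∈ ℤ_2^×. Compute digits iteratively via a_i = x_i mod 2, x_{i+1} = (x_i − a_i)/2, with x_0 = x:
  x_0 = 37/13;  a_0 = 1;  x_1 = (x_0 − 1)/2 = 12/13
  x_1 = 12/13;  a_1 = 0;  x_2 = (x_1 − 0)/2 = 6/13
  x_2 = 6/13;  a_2 = 0;  x_3 = (x_2 − 0)/2 = 3/13
  x_3 = 3/13;  a_3 = 1;  x_4 = (x_3 − 1)/2 = -5/13
Digits: (1, 0, 0, 1).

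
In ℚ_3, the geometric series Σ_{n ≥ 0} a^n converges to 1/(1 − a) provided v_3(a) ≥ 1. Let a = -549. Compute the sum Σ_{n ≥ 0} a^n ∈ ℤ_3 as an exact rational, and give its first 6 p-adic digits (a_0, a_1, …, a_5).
Σ a^n = 1/(1 − a) = 1/550;  first 6 digits = (1, 0, 2, 0, 0, 2)

v_3(a) = 2 ≥ 1, so the series converges in ℤ_3 to 1/(1 − a) = 1/(1 − (-549)) = 1/550. Expand this rational in ℤ_3: compute digits iteratively via d_i = x_i mod 3, x_{i+1} = (x_i − d_i)/3. The first 6 digits are (1, 0, 2, 0, 0, 2).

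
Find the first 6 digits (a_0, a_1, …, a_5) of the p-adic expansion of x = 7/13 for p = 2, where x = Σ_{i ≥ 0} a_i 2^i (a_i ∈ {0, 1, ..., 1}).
(a_0, …, a_5) = (1, 1, 0, 0, 0, 1)

v_2(7/13) = 0 (numerator and denominator both coprime to 2), so x ∈ ℤ_2^×. Compute digits iteratively via a_i = x_i mod 2, x_{i+1} = (x_i − a_i)/2, with x_0 = x:
  x_0 = 7/13;  a_0 = 1;  x_1 = (x_0 − 1)/2 = -3/13
  x_1 = -3/13;  a_1 = 1;  x_2 = (x_1 − 1)/2 = -8/13
  x_2 = -8/13;  a_2 = 0;  x_3 = (x_2 − 0)/2 = -4/13
  x_3 = -4/13;  a_3 = 0;  x_4 = (x_3 − 0)/2 = -2/13
  x_4 = -2/13;  a_4 = 0;  x_5 = (x_4 − 0)/2 = -1/13
  x_5 = -1/13;  a_5 = 1;  x_6 = (x_5 − 1)/2 = -7/13
Digits: (1, 1, 0, 0, 0, 1).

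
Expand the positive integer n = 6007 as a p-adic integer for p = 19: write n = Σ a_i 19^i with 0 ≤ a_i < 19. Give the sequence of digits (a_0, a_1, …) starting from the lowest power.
(a_0, a_1, …) = (3, 12, 16)

Repeated division by 19 gives the digits low-to-high: 6007 = 3 + 12·19^1 + 16·19^2. Digit sequence: (3, 12, 16).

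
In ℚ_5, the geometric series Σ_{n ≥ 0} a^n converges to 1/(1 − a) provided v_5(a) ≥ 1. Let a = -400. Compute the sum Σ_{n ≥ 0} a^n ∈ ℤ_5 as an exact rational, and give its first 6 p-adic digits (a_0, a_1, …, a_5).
Σ a^n = 1/(1 − a) = 1/401;  first 6 digits = (1, 0, 4, 1, 0, 1)

v_5(a) = 2 ≥ 1, so the series converges in ℤ_5 to 1/(1 − a) = 1/(1 − (-400)) = 1/401. Expand this rational in ℤ_5: compute digits iteratively via d_i = x_i mod 5, x_{i+1} = (x_i − d_i)/5. The first 6 digits are (1, 0, 4, 1, 0, 1).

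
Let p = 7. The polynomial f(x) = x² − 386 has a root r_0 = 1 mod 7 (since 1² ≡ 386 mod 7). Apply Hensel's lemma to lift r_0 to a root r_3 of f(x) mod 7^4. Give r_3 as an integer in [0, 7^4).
r_3 = 1002 (mod 2401)

Hensel's recurrence: r_{i+1} = r_i − f(r_i)·(f′(r_i))^{-1} mod 7^{i+2}, with f′(x) = 2x. Iterate:
  r_0 = 1 (mod 7)
  r_1 = 22 (mod 49)
  r_2 = 316 (mod 343)
  r_3 = 1002 (mod 2401)
Final: r_3 = 1002, and one checks f(r_3) ≡ 0 mod 7^4.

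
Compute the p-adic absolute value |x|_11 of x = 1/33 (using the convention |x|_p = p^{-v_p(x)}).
|1/33|_11 = 11

Step 1 — compute v_11(x) by factoring powers of 11 out of the numerator and denominator: v_11(1/33) = -1. Step 2 — apply |x|_p = p^{-v_p(x)} = 11^{1} = 11.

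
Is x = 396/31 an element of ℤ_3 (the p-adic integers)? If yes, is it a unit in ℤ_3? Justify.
x ∈ ℤ_3 but not a unit; v_3(x) = 2 > 0

ℤ_3 = {x ∈ ℚ_3 : v_3(x) ≥ 0} and ℤ_3^× = {x ∈ ℤ_3 : v_3(x) = 0}. Here v_3(396/31) = v_3(num) − v_3(den) = 2; compare against these criteria.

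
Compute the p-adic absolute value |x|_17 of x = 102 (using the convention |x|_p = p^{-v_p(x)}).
|102|_17 = 1/17

Step 1 — compute v_17(x) by factoring powers of 17 out of the numerator and denominator: v_17(102) = 1. Step 2 — apply |x|_p = p^{-v_p(x)} = 17^{-1} = 1/17.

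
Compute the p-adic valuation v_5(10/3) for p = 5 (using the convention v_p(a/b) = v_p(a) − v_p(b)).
v_5(10/3) = 1

Factor powers of 5 from the numerator and denominator of the reduced fraction: 10 = 5^1 · 2 and 3 = 5^0 · 3. Apply v_p(a/b) = v_p(a) − v_p(b): v_5(10/3) = 1 − 0 = 1.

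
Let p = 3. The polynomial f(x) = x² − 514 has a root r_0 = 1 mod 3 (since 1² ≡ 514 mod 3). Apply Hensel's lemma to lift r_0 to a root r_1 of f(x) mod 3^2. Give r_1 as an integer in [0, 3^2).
r_1 = 1 (mod 9)

Hensel's recurrence: r_{i+1} = r_i − f(r_i)·(f′(r_i))^{-1} mod 3^{i+2}, with f′(x) = 2x. Iterate:
  r_0 = 1 (mod 3)
  r_1 = 1 (mod 9)
Final: r_1 = 1, and one checks f(r_1) ≡ 0 mod 3^2.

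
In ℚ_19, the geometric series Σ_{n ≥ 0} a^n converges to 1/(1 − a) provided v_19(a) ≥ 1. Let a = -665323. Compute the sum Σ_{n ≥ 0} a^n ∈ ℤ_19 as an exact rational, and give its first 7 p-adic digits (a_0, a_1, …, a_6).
Σ a^n = 1/(1 − a) = 1/665324;  first 7 digits = (1, 0, 0, 17, 13, 18, 3)

v_19(a) = 3 ≥ 1, so the series converges in ℤ_19 to 1/(1 − a) = 1/(1 − (-665323)) = 1/665324. Expand this rational in ℤ_19: compute digits iteratively via d_i = x_i mod 19, x_{i+1} = (x_i − d_i)/19. The first 7 digits are (1, 0, 0, 17, 13, 18, 3).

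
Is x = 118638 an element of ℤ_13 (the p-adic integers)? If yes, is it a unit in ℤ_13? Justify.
x ∈ ℤ_13 but not a unit; v_13(x) = 3 > 0

ℤ_13 = {x ∈ ℚ_13 : v_13(x) ≥ 0} and ℤ_13^× = {x ∈ ℤ_13 : v_13(x) = 0}. Here v_13(118638) = v_13(num) − v_13(den) = 3; compare against these criteria.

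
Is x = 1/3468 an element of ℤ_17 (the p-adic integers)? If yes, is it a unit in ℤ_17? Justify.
x ∉ ℤ_17 (v_17(x) = -2 < 0)

ℤ_17 = {x ∈ ℚ_17 : v_17(x) ≥ 0} and ℤ_17^× = {x ∈ ℤ_17 : v_17(x) = 0}. Here v_17(1/3468) = v_17(num) − v_17(den) = -2; compare against these criteria.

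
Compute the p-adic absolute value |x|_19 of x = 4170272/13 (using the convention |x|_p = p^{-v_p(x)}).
|4170272/13|_19 = 1/130321

Step 1 — compute v_19(x) by factoring powers of 19 out of the numerator and denominator: v_19(4170272/13) = 4. Step 2 — apply |x|_p = p^{-v_p(x)} = 19^{-4} = 1/130321.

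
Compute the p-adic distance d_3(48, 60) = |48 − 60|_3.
d_3(48, 60) = 1/3

Step 1 — x − y = 48 − 60 = -12. Step 2 — v_3(-12) = 1 (factor: -12 = −(3^1 · 4); the sign does not affect v_p). Step 3 — |x − y|_3 = 3^{-1} = 1/3.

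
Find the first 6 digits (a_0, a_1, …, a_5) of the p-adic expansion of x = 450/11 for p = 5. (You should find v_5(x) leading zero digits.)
(a_0, …, a_5) = (0, 0, 3, 2, 0, 4)

v_5(450/11) = 2, so a_0 = ... = a_1 = 0. Factor out: x = 5^2 · u with u = 18/11 a unit in ℤ_5. Expand u iteratively via a_{v+i} = u_i mod 5, u_{i+1} = (u_i − a_{v+i})/5:
  u_0 = 18/11;  a_2 = 3;  u_1 = (u_0 − 3)/5 = -3/11
  u_1 = -3/11;  a_3 = 2;  u_2 = (u_1 − 2)/5 = -5/11
  u_2 = -5/11;  a_4 = 0;  u_3 = (u_2 − 0)/5 = -1/11
  u_3 = -1/11;  a_5 = 4;  u_4 = (u_3 − 4)/5 = -9/11
Digits: (0, 0, 3, 2, 0, 4).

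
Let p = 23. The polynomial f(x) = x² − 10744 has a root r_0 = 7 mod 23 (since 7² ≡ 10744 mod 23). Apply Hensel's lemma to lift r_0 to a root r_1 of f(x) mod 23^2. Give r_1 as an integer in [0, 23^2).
r_1 = 53 (mod 529)

Hensel's recurrence: r_{i+1} = r_i − f(r_i)·(f′(r_i))^{-1} mod 23^{i+2}, with f′(x) = 2x. Iterate:
  r_0 = 7 (mod 23)
  r_1 = 53 (mod 529)
Final: r_1 = 53, and one checks f(r_1) ≡ 0 mod 23^2.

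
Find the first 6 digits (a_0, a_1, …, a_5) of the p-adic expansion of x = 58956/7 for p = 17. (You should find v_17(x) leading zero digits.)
(a_0, …, a_5) = (0, 0, 0, 9, 2, 12)

v_17(58956/7) = 3, so a_0 = ... = a_2 = 0. Factor out: x = 17^3 · u with u = 12/7 a unit in ℤ_17. Expand u iteratively via a_{v+i} = u_i mod 17, u_{i+1} = (u_i − a_{v+i})/17:
  u_0 = 12/7;  a_3 = 9;  u_1 = (u_0 − 9)/17 = -3/7
  u_1 = -3/7;  a_4 = 2;  u_2 = (u_1 − 2)/17 = -1/7
  u_2 = -1/7;  a_5 = 12;  u_3 = (u_2 − 12)/17 = -5/7
Digits: (0, 0, 0, 9, 2, 12).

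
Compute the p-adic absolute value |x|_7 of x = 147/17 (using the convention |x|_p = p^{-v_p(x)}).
|147/17|_7 = 1/49

Step 1 — compute v_7(x) by factoring powers of 7 out of the numerator and denominator: v_7(147/17) = 2. Step 2 — apply |x|_p = p^{-v_p(x)} = 7^{-2} = 1/49.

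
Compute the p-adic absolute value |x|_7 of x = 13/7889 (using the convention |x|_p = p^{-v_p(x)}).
|13/7889|_7 = 343

Step 1 — compute v_7(x) by factoring powers of 7 out of the numerator and denominator: v_7(13/7889) = -3. Step 2 — apply |x|_p = p^{-v_p(x)} = 7^{3} = 343.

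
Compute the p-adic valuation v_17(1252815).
v_17(1252815) = 4

v_17(n) is the largest exponent k such that 17^k divides n. Factor out: 1252815 = 17^4 · 15. (Sign doesn't affect v_p.) So v_17(1252815) = 4.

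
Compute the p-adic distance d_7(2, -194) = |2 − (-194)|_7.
d_7(2, -194) = 1/49

Step 1 — x − y = 2 − (-194) = 196. Step 2 — v_7(196) = 2 (factor: 196 = (7^2 · 4); the sign does not affect v_p). Step 3 — |x − y|_7 = 7^{-2} = 1/49.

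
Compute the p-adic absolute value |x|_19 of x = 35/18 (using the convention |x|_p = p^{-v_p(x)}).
|35/18|_19 = 1

Step 1 — compute v_19(x) by factoring powers of 19 out of the numerator and denominator: v_19(35/18) = 0. Step 2 — apply |x|_p = p^{-v_p(x)} = 19^{0} = 1.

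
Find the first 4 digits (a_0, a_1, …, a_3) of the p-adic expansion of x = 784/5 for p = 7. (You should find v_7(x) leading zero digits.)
(a_0, …, a_3) = (0, 0, 6, 1)

v_7(784/5) = 2, so a_0 = ... = a_1 = 0. Factor out: x = 7^2 · u with u = 16/5 a unit in ℤ_7. Expand u iteratively via a_{v+i} = u_i mod 7, u_{i+1} = (u_i − a_{v+i})/7:
  u_0 = 16/5;  a_2 = 6;  u_1 = (u_0 − 6)/7 = -2/5
  u_1 = -2/5;  a_3 = 1;  u_2 = (u_1 − 1)/7 = -1/5
Digits: (0, 0, 6, 1).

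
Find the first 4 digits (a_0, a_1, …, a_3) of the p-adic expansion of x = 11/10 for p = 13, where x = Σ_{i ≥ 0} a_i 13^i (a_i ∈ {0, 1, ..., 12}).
(a_0, …, a_3) = (5, 1, 9, 11)

v_13(11/10) = 0 (numerator and denominator both coprime to 13), so x ∈ ℤ_13^×. Compute digits iteratively via a_i = x_i mod 13, x_{i+1} = (x_i − a_i)/13, with x_0 = x:
  x_0 = 11/10;  a_0 = 5;  x_1 = (x_0 − 5)/13 = -3/10
  x_1 = -3/10;  a_1 = 1;  x_2 = (x_1 − 1)/13 = -1/10
  x_2 = -1/10;  a_2 = 9;  x_3 = (x_2 − 9)/13 = -7/10
  x_3 = -7/10;  a_3 = 11;  x_4 = (x_3 − 11)/13 = -9/10
Digits: (5, 1, 9, 11).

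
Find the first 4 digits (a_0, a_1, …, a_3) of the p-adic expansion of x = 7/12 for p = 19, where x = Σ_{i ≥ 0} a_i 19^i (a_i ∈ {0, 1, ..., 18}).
(a_0, …, a_3) = (18, 7, 17, 7)

v_19(7/12) = 0 (numerator and denominator both coprime to 19), so x ∈ ℤ_19^×. Compute digits iteratively via a_i = x_i mod 19, x_{i+1} = (x_i − a_i)/19, with x_0 = x:
  x_0 = 7/12;  a_0 = 18;  x_1 = (x_0 − 18)/19 = -11/12
  x_1 = -11/12;  a_1 = 7;  x_2 = (x_1 − 7)/19 = -5/12
  x_2 = -5/12;  a_2 = 17;  x_3 = (x_2 − 17)/19 = -11/12
  x_3 = -11/12;  a_3 = 7;  x_4 = (x_3 − 7)/19 = -5/12
Digits: (18, 7, 17, 7).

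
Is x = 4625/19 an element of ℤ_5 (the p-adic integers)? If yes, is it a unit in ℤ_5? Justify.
x ∈ ℤ_5 but not a unit; v_5(x) = 3 > 0

ℤ_5 = {x ∈ ℚ_5 : v_5(x) ≥ 0} and ℤ_5^× = {x ∈ ℤ_5 : v_5(x) = 0}. Here v_5(4625/19) = v_5(num) − v_5(den) = 3; compare against these criteria.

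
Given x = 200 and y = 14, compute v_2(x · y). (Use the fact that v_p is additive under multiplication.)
v_2(2800) = 4

v_p(x) = 3 (factor: 200 = 2^3 · 25); v_p(y) = 1 (factor: 14 = 2^1 · 7). Additivity: v_p(xy) = v_p(x) + v_p(y) = 3 + 1 = 4. (Direct check: xy = 2800 = 2^4 · (175).)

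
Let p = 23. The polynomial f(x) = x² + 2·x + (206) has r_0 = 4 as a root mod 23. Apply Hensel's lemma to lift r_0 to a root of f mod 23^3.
r_2 = 8445 (mod 12167)

Hensel: r_{i+1} = r_i − f(r_i)·(f′(r_i))^{-1} mod 23^{i+2}, f′(x) = 2x + 2. Iterate:
  r_0 = 4 (mod 23)
  r_1 = 510 (mod 529)
  r_2 = 8445 (mod 12167)
Final: r = 8445 satisfies f(r) ≡ 0 mod 23^3.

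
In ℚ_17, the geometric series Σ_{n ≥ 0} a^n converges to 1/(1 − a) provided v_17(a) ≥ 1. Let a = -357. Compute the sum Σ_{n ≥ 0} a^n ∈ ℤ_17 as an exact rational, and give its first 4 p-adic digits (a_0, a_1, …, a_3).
Σ a^n = 1/(1 − a) = 1/358;  first 4 digits = (1, 13, 14, 12)

v_17(a) = 1 ≥ 1, so the series converges in ℤ_17 to 1/(1 − a) = 1/(1 − (-357)) = 1/358. Expand this rational in ℤ_17: compute digits iteratively via d_i = x_i mod 17, x_{i+1} = (x_i − d_i)/17. The first 4 digits are (1, 13, 14, 12).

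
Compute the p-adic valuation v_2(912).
v_2(912) = 4

v_2(n) is the largest exponent k such that 2^k divides n. Factor out: 912 = 2^4 · 57. (Sign doesn't affect v_p.) So v_2(912) = 4.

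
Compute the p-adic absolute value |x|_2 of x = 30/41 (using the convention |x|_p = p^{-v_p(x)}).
|30/41|_2 = 1/2

Step 1 — compute v_2(x) by factoring powers of 2 out of the numerator and denominator: v_2(30/41) = 1. Step 2 — apply |x|_p = p^{-v_p(x)} = 2^{-1} = 1/2.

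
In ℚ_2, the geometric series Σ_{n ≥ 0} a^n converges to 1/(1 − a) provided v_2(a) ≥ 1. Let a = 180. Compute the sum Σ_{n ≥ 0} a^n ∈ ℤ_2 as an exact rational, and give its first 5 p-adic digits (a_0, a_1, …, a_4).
Σ a^n = 1/(1 − a) = -1/179;  first 5 digits = (1, 0, 1, 0, 0)

v_2(a) = 2 ≥ 1, so the series converges in ℤ_2 to 1/(1 − a) = 1/(1 − 180) = -1/179. Expand this rational in ℤ_2: compute digits iteratively via d_i = x_i mod 2, x_{i+1} = (x_i − d_i)/2. The first 5 digits are (1, 0, 1, 0, 0).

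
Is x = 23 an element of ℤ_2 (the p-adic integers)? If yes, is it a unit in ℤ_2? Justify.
x ∈ ℤ_2^× (unit); v_2(x) = 0

ℤ_2 = {x ∈ ℚ_2 : v_2(x) ≥ 0} and ℤ_2^× = {x ∈ ℤ_2 : v_2(x) = 0}. Here v_2(23) = v_2(num) − v_2(den) = 0; compare against these criteria.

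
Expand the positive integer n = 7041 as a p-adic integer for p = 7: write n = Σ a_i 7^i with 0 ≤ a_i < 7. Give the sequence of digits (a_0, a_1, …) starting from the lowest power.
(a_0, a_1, …) = (6, 4, 3, 6, 2)

Repeated division by 7 gives the digits low-to-high: 7041 = 6 + 4·7^1 + 3·7^2 + 6·7^3 + 2·7^4. Digit sequence: (6, 4, 3, 6, 2).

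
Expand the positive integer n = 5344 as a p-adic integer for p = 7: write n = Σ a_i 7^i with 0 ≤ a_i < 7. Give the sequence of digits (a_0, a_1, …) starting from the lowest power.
(a_0, a_1, …) = (3, 0, 4, 1, 2)

Repeated division by 7 gives the digits low-to-high: 5344 = 3 + 4·7^2 + 1·7^3 + 2·7^4. Digit sequence: (3, 0, 4, 1, 2).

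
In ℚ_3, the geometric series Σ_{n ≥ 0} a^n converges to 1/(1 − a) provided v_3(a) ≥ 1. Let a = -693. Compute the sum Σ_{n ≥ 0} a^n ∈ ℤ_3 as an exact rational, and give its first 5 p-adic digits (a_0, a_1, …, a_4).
Σ a^n = 1/(1 − a) = 1/694;  first 5 digits = (1, 0, 1, 1, 1)

v_3(a) = 2 ≥ 1, so the series converges in ℤ_3 to 1/(1 − a) = 1/(1 − (-693)) = 1/694. Expand this rational in ℤ_3: compute digits iteratively via d_i = x_i mod 3, x_{i+1} = (x_i − d_i)/3. The first 5 digits are (1, 0, 1, 1, 1).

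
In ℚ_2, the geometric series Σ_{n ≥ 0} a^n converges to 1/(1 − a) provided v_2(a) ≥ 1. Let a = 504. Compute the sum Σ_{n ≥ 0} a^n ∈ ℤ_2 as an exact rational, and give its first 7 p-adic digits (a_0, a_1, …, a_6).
Σ a^n = 1/(1 − a) = -1/503;  first 7 digits = (1, 0, 0, 1, 1, 1, 0)

v_2(a) = 3 ≥ 1, so the series converges in ℤ_2 to 1/(1 − a) = 1/(1 − 504) = -1/503. Expand this rational in ℤ_2: compute digits iteratively via d_i = x_i mod 2, x_{i+1} = (x_i − d_i)/2. The first 7 digits are (1, 0, 0, 1, 1, 1, 0).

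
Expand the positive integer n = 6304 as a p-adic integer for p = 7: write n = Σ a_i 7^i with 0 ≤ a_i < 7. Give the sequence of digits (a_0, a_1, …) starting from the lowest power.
(a_0, a_1, …) = (4, 4, 2, 4, 2)

Repeated division by 7 gives the digits low-to-high: 6304 = 4 + 4·7^1 + 2·7^2 + 4·7^3 + 2·7^4. Digit sequence: (4, 4, 2, 4, 2).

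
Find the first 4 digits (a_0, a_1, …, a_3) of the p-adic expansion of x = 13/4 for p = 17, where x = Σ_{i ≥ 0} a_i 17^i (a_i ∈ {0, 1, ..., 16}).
(a_0, …, a_3) = (16, 12, 12, 12)

v_17(13/4) = 0 (numerator and denominator both coprime to 17), so x ∈ ℤ_17^×. Compute digits iteratively via a_i = x_i mod 17, x_{i+1} = (x_i − a_i)/17, with x_0 = x:
  x_0 = 13/4;  a_0 = 16;  x_1 = (x_0 − 16)/17 = -3/4
  x_1 = -3/4;  a_1 = 12;  x_2 = (x_1 − 12)/17 = -3/4
  x_2 = -3/4;  a_2 = 12;  x_3 = (x_2 − 12)/17 = -3/4
  x_3 = -3/4;  a_3 = 12;  x_4 = (x_3 − 12)/17 = -3/4
Digits: (16, 12, 12, 12).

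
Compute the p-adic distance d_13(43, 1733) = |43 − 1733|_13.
d_13(43, 1733) = 1/169

Step 1 — x − y = 43 − 1733 = -1690. Step 2 — v_13(-1690) = 2 (factor: -1690 = −(13^2 · 10); the sign does not affect v_p). Step 3 — |x − y|_13 = 13^{-2} = 1/169.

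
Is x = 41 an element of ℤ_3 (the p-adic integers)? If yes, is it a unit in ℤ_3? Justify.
x ∈ ℤ_3^× (unit); v_3(x) = 0

ℤ_3 = {x ∈ ℚ_3 : v_3(x) ≥ 0} and ℤ_3^× = {x ∈ ℤ_3 : v_3(x) = 0}. Here v_3(41) = v_3(num) − v_3(den) = 0; compare against these criteria.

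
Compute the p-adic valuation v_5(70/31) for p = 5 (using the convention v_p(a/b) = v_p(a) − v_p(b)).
v_5(70/31) = 1

Factor powers of 5 from the numerator and denominator of the reduced fraction: 70 = 5^1 · 14 and 31 = 5^0 · 31. Apply v_p(a/b) = v_p(a) − v_p(b): v_5(70/31) = 1 − 0 = 1.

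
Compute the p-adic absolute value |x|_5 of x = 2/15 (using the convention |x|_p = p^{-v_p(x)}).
|2/15|_5 = 5

Step 1 — compute v_5(x) by factoring powers of 5 out of the numerator and denominator: v_5(2/15) = -1. Step 2 — apply |x|_p = p^{-v_p(x)} = 5^{1} = 5.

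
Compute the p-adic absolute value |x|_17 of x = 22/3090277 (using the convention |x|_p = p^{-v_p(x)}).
|22/3090277|_17 = 83521

Step 1 — compute v_17(x) by factoring powers of 17 out of the numerator and denominator: v_17(22/3090277) = -4. Step 2 — apply |x|_p = p^{-v_p(x)} = 17^{4} = 83521.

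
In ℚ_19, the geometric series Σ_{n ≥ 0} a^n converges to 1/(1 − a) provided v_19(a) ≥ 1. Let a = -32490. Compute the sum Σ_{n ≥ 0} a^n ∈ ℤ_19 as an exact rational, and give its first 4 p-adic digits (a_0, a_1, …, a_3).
Σ a^n = 1/(1 − a) = 1/32491;  first 4 digits = (1, 0, 5, 14)

v_19(a) = 2 ≥ 1, so the series converges in ℤ_19 to 1/(1 − a) = 1/(1 − (-32490)) = 1/32491. Expand this rational in ℤ_19: compute digits iteratively via d_i = x_i mod 19, x_{i+1} = (x_i − d_i)/19. The first 4 digits are (1, 0, 5, 14).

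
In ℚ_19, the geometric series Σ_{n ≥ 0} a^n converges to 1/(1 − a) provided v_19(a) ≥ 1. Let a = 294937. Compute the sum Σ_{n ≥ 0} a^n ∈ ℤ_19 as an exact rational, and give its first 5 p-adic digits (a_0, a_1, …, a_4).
Σ a^n = 1/(1 − a) = -1/294936;  first 5 digits = (1, 0, 0, 5, 2)

v_19(a) = 3 ≥ 1, so the series converges in ℤ_19 to 1/(1 − a) = 1/(1 − 294937) = -1/294936. Expand this rational in ℤ_19: compute digits iteratively via d_i = x_i mod 19, x_{i+1} = (x_i − d_i)/19. The first 5 digits are (1, 0, 0, 5, 2).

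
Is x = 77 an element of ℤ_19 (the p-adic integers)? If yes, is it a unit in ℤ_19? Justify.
x ∈ ℤ_19^× (unit); v_19(x) = 0

ℤ_19 = {x ∈ ℚ_19 : v_19(x) ≥ 0} and ℤ_19^× = {x ∈ ℤ_19 : v_19(x) = 0}. Here v_19(77) = v_19(num) − v_19(den) = 0; compare against these criteria.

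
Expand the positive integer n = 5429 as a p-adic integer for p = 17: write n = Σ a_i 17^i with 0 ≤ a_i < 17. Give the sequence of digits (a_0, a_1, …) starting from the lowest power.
(a_0, a_1, …) = (6, 13, 1, 1)

Repeated division by 17 gives the digits low-to-high: 5429 = 6 + 13·17^1 + 1·17^2 + 1·17^3. Digit sequence: (6, 13, 1, 1).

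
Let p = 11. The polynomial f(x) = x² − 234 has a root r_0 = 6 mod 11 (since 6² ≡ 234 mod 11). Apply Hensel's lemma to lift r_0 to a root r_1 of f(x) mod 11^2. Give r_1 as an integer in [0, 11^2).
r_1 = 83 (mod 121)

Hensel's recurrence: r_{i+1} = r_i − f(r_i)·(f′(r_i))^{-1} mod 11^{i+2}, with f′(x) = 2x. Iterate:
  r_0 = 6 (mod 11)
  r_1 = 83 (mod 121)
Final: r_1 = 83, and one checks f(r_1) ≡ 0 mod 11^2.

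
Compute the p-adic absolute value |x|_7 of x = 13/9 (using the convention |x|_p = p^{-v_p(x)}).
|13/9|_7 = 1

Step 1 — compute v_7(x) by factoring powers of 7 out of the numerator and denominator: v_7(13/9) = 0. Step 2 — apply |x|_p = p^{-v_p(x)} = 7^{0} = 1.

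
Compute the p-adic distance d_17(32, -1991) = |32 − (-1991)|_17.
d_17(32, -1991) = 1/289

Step 1 — x − y = 32 − (-1991) = 2023. Step 2 — v_17(2023) = 2 (factor: 2023 = (17^2 · 7); the sign does not affect v_p). Step 3 — |x − y|_17 = 17^{-2} = 1/289.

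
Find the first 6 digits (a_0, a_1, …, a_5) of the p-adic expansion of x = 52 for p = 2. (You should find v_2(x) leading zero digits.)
(a_0, …, a_5) = (0, 0, 1, 0, 1, 1)

v_2(52) = 2, so a_0 = ... = a_1 = 0. Factor out: x = 2^2 · u with u = 13 a unit in ℤ_2. Expand u iteratively via a_{v+i} = u_i mod 2, u_{i+1} = (u_i − a_{v+i})/2:
  u_0 = 13;  a_2 = 1;  u_1 = (u_0 − 1)/2 = 6
  u_1 = 6;  a_3 = 0;  u_2 = (u_1 − 0)/2 = 3
  u_2 = 3;  a_4 = 1;  u_3 = (u_2 − 1)/2 = 1
  u_3 = 1;  a_5 = 1;  u_4 = (u_3 − 1)/2 = 0
Digits: (0, 0, 1, 0, 1, 1).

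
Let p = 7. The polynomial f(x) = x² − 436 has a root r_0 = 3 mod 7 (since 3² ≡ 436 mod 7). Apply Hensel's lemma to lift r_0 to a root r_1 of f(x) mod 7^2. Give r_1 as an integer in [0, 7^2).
r_1 = 17 (mod 49)

Hensel's recurrence: r_{i+1} = r_i − f(r_i)·(f′(r_i))^{-1} mod 7^{i+2}, with f′(x) = 2x. Iterate:
  r_0 = 3 (mod 7)
  r_1 = 17 (mod 49)
Final: r_1 = 17, and one checks f(r_1) ≡ 0 mod 7^2.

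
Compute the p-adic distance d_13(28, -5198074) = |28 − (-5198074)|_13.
d_13(28, -5198074) = 1/371293

Step 1 — x − y = 28 − (-5198074) = 5198102. Step 2 — v_13(5198102) = 5 (factor: 5198102 = (13^5 · 14); the sign does not affect v_p). Step 3 — |x − y|_13 = 13^{-5} = 1/371293.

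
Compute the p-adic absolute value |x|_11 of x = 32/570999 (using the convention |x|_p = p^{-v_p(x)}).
|32/570999|_11 = 14641

Step 1 — compute v_11(x) by factoring powers of 11 out of the numerator and denominator: v_11(32/570999) = -4. Step 2 — apply |x|_p = p^{-v_p(x)} = 11^{4} = 14641.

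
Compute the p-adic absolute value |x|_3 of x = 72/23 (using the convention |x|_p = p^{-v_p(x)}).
|72/23|_3 = 1/9

Step 1 — compute v_3(x) by factoring powers of 3 out of the numerator and denominator: v_3(72/23) = 2. Step 2 — apply |x|_p = p^{-v_p(x)} = 3^{-2} = 1/9.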